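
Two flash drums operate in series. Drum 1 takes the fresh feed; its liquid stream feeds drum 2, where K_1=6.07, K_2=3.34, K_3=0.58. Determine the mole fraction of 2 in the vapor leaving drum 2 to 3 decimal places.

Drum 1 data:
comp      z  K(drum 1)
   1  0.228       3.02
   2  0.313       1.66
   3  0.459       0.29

Drum 1:
Newton iteration, ψ₁⁰ = 0.5:
  ψ₁ = 0.500: g = -0.1208, g' = -0.864 → ψ₁ = 0.360
  ψ₁ = 0.360: g = -0.0043, g' = -0.818 → ψ₁ = 0.355
Converged at ψ₁ = 0.355.
Drum-1 compositions:
  1: x = 0.133, y = 0.401
  2: x = 0.254, y = 0.421
  3: x = 0.614, y = 0.178
Drum-2 feed = drum-1 liquid: z₂ = (0.1328, 0.2536, 0.6136).
Drum 2:
Let ψ₂ = V/F and solve Σ zᵢ(Kᵢ−1)/(1+ψ₂(Kᵢ−1)) = 0.
Check two-phase: ΣzᵢKᵢ = 2.009 > 1 and Σzᵢ/Kᵢ = 1.156 > 1, so g(0) = 1.009 > 0 and g(1) = -0.156 < 0.
Newton–Raphson from ψ₂ = 0.39:
  ψ₂ = 0.390: g = 0.2282, g' = -0.920 → ψ₂ = 0.638
  ψ₂ = 0.638: g = 0.0449, g' = -0.616 → ψ₂ = 0.711
  ψ₂ = 0.711: g = 0.0015, g' = -0.577 → ψ₂ = 0.714
Converged at ψ₂ = 0.714.
  1: x = 0.029, y = 0.175
  2: x = 0.095, y = 0.317
  3: x = 0.876, y = 0.508

y_2 (drum 2) = 0.317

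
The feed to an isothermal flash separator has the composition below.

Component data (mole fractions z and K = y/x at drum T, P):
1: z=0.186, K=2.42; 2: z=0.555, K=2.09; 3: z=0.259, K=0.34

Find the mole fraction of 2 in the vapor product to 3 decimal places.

Iterate (Newton) starting at V/F = 0.47:
  V/F = 0.470: g = 0.3106, g' = -0.660 → V/F = 0.940
  V/F = 0.940: g = -0.0388, g' = -1.014 → V/F = 0.902
  V/F = 0.902: g = -0.0017, g' = -0.929 → V/F = 0.900
Converged at V/F = 0.900.
Compositions from xᵢ = zᵢ/(1+V/F(Kᵢ−1)), yᵢ = Kᵢxᵢ:
  1: x = 0.082, y = 0.198
  2: x = 0.280, y = 0.585
  3: x = 0.638, y = 0.217

y_2 = 0.585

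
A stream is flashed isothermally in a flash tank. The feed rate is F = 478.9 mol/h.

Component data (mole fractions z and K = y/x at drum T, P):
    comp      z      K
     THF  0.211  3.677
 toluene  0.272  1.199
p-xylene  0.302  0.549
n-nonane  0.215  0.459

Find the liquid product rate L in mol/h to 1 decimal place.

L = 280.1 mol/h

Material balance + equilibrium reduce to Σ zᵢ(Kᵢ−1)/(1+ψ(Kᵢ−1)) = 0.
g(0) = ΣzᵢKᵢ − 1 = 0.366 and g(1) = 1 − Σzᵢ/Kᵢ = -0.303, so a root lies in (0, 1).
Iterate (Newton) starting at ψ = 0.36:
  ψ = 0.360: g = 0.0311, g' = -0.586 → ψ = 0.413
  ψ = 0.413: g = 0.0011, g' = -0.547 → ψ = 0.415
Converged at ψ = 0.415.
Then V = ψ·F = 0.4150·478.9 = 198.8 mol/h and L = F − V = 280.1 mol/h.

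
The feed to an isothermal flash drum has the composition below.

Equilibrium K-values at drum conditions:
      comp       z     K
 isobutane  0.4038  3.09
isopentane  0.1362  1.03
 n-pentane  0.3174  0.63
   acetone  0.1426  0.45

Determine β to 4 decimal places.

Let β = V/F and solve Σ zᵢ(Kᵢ−1)/(1+β(Kᵢ−1)) = 0.
Check two-phase: ΣzᵢKᵢ = 1.6522 > 1 and Σzᵢ/Kᵢ = 1.0836 > 1, so g(0) = 0.6522 > 0 and g(1) = -0.0836 < 0.
Newton iteration, β⁰ = 0.5:
  β = 0.5000: g = 0.16444, g' = -0.5694 → β = 0.7888
  β = 0.7888: g = 0.01826, g' = -0.4728 → β = 0.8274
  β = 0.8274: g = 0.00002, g' = -0.4724 → β = 0.8275
Converged at β = 0.8275.

β = 0.8275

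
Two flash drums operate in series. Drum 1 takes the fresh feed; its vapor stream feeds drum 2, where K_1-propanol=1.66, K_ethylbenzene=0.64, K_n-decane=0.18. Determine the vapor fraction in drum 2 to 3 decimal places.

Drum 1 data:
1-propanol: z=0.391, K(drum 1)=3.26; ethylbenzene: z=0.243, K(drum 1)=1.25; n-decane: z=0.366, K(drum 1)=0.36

Drum 1:
Material balance + equilibrium reduce to Σ zᵢ(Kᵢ−1)/(1+ψ₁(Kᵢ−1)) = 0.
g(0) = ΣzᵢKᵢ − 1 = 0.710 and g(1) = 1 − Σzᵢ/Kᵢ = -0.331, so a root lies in (0, 1).
Newton iteration, ψ₁⁰ = 0.5:
  ψ₁ = 0.500: g = 0.1244, g' = -0.776 → ψ₁ = 0.660
  ψ₁ = 0.660: g = 0.0011, g' = -0.782 → ψ₁ = 0.662
Converged at ψ₁ = 0.662.
Drum-1 compositions:
  1-propanol: x = 0.157, y = 0.511
  ethylbenzene: x = 0.209, y = 0.261
  n-decane: x = 0.635, y = 0.229
Drum-2 feed = drum-1 vapor: z₂ = (0.5108, 0.2606, 0.2285).
Drum 2:
Material balance + equilibrium reduce to Σ zᵢ(Kᵢ−1)/(1+ψ₂(Kᵢ−1)) = 0.
Feasibility: ΣzᵢKᵢ = 1.056, Σzᵢ/Kᵢ = 1.985 — both > 1, two phases present.
Newton iteration, ψ₂⁰ = 0.5:
  ψ₂ = 0.500: g = -0.1785, g' = -0.617 → ψ₂ = 0.211
  ψ₂ = 0.211: g = -0.0321, g' = -0.436 → ψ₂ = 0.137
  ψ₂ = 0.137: g = -0.0006, g' = -0.420 → ψ₂ = 0.136
Converged at ψ₂ = 0.136.
  1-propanol: x = 0.469, y = 0.778
  ethylbenzene: x = 0.274, y = 0.175
  n-decane: x = 0.257, y = 0.046

V/F (drum 2) = 0.136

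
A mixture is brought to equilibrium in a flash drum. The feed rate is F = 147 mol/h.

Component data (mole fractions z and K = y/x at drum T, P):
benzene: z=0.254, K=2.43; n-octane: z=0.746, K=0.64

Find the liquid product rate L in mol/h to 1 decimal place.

Binary case is linear: z₁(K₁−1)(1+V/F(K₂−1)) + z₂(K₂−1)(1+V/F(K₁−1)) = 0
⇒ V/F = [z₁(K₁−1)+z₂(K₂−1)] / [−(K₁−1)(K₂−1)] = 0.0947/0.5148 = 0.184
Then V = V/F·F = 0.1839·147 = 27.0 mol/h and L = F − V = 120.0 mol/h.

L = 120.0 mol/h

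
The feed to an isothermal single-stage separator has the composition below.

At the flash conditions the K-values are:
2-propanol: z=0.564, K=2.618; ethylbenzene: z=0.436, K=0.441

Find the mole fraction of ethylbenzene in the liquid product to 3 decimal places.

Material balance + equilibrium reduce to Σ zᵢ(Kᵢ−1)/(1+ψ(Kᵢ−1)) = 0.
Feasibility: ΣzᵢKᵢ = 1.669, Σzᵢ/Kᵢ = 1.204 — both > 1, two phases present.
Binary case is linear: z₁(K₁−1)(1+ψ(K₂−1)) + z₂(K₂−1)(1+ψ(K₁−1)) = 0
⇒ ψ = [z₁(K₁−1)+z₂(K₂−1)] / [−(K₁−1)(K₂−1)] = 0.6688/0.9045 = 0.739
Compositions from xᵢ = zᵢ/(1+ψ(Kᵢ−1)), yᵢ = Kᵢxᵢ:
  2-propanol: x = 0.257, y = 0.672
  ethylbenzene: x = 0.743, y = 0.328

x_ethylbenzene = 0.743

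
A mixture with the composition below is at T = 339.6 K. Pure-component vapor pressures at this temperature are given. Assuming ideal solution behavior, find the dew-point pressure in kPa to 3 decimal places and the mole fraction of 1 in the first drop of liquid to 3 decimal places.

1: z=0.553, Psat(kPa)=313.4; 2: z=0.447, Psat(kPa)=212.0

Pdew = 258.197 kPa, x_1 = 0.456

At the dew point ψ → 1, so Σzᵢ/Kᵢ = 1 with Kᵢ = Pᵢˢᵃᵗ/P ⇒ 1/P = Σzᵢ/Pᵢˢᵃᵗ.
1/P = 0.553/313.4 + 0.447/212.0 = 0.003873 ⇒ P = 258.197 kPa
xᵢ = zᵢP/Pᵢˢᵃᵗ ⇒ x_1 = 0.553·258.197/313.4 = 0.456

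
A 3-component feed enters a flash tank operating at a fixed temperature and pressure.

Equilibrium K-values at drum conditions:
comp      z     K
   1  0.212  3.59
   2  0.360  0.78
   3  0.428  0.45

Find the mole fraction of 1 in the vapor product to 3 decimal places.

Let ψ = V/F and solve Σ zᵢ(Kᵢ−1)/(1+ψ(Kᵢ−1)) = 0.
Check two-phase: ΣzᵢKᵢ = 1.234 > 1 and Σzᵢ/Kᵢ = 1.472 > 1, so g(0) = 0.234 > 0 and g(1) = -0.472 < 0.
Newton–Raphson from ψ = 0.51:
  ψ = 0.510: g = -0.1798, g' = -0.536 → ψ = 0.175
  ψ = 0.175: g = 0.0353, g' = -0.851 → ψ = 0.216
  ψ = 0.216: g = 0.0017, g' = -0.771 → ψ = 0.218
Converged at ψ = 0.218.
Compositions from xᵢ = zᵢ/(1+ψ(Kᵢ−1)), yᵢ = Kᵢxᵢ:
  1: x = 0.135, y = 0.486
  2: x = 0.378, y = 0.295
  3: x = 0.486, y = 0.219

y_1 = 0.486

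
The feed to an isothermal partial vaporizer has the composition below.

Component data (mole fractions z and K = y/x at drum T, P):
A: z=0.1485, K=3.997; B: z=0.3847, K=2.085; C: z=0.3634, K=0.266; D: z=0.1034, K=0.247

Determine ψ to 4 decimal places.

Newton iteration, ψ⁰ = 0.47:
  ψ = 0.4700: g = -0.06652, g' = -1.0253 → ψ = 0.4051
  ψ = 0.4051: g = -0.00071, g' = -1.0086 → ψ = 0.4044
Converged at ψ = 0.4044.

ψ = 0.4044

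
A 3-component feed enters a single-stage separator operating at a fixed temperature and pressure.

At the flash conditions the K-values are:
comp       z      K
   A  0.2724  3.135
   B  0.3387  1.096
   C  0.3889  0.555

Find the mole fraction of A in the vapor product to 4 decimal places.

y_A = 0.3327

Newton iteration, ψ⁰ = 0.53:
  ψ = 0.5300: g = 0.07731, g' = -0.4080 → ψ = 0.7195
  ψ = 0.7195: g = 0.00517, g' = -0.3624 → ψ = 0.7337
  ψ = 0.7337: g = 0.00001, g' = -0.3610 → ψ = 0.7338
Converged at ψ = 0.7338.
Compositions from xᵢ = zᵢ/(1+ψ(Kᵢ−1)), yᵢ = Kᵢxᵢ:
  A: x = 0.1061, y = 0.3327
  B: x = 0.3164, y = 0.3468
  C: x = 0.5775, y = 0.3205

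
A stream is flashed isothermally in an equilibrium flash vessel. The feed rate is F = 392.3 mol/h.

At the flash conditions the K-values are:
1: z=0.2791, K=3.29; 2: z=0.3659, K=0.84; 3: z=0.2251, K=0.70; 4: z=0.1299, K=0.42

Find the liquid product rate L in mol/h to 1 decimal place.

L = 150.5 mol/h

Rachford–Rice: g(ψ) = Σ zᵢ(Kᵢ−1)/(1+ψ(Kᵢ−1)) = 0.
g(0) = ΣzᵢKᵢ − 1 = 0.4377 and g(1) = 1 − Σzᵢ/Kᵢ = -0.1513, so a root lies in (0, 1).
Iterate (Newton) starting at ψ = 0.5:
  ψ = 0.5000: g = 0.04877, g' = -0.4439 → ψ = 0.6099
  ψ = 0.6099: g = 0.00258, g' = -0.4013 → ψ = 0.6163
Converged at ψ = 0.6163.
Then V = ψ·F = 0.6163·392.3 = 241.8 mol/h and L = F − V = 150.5 mol/h.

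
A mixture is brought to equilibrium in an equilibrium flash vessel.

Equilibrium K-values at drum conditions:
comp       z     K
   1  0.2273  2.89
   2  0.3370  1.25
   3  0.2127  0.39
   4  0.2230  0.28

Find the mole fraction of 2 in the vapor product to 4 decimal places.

y_2 = 0.3934

Rachford–Rice: g(V/F) = Σ zᵢ(Kᵢ−1)/(1+V/F(Kᵢ−1)) = 0.
Feasibility: ΣzᵢKᵢ = 1.2235, Σzᵢ/Kᵢ = 1.6901 — both > 1, two phases present.
Iterate (Newton) starting at V/F = 0.5:
  V/F = 0.5000: g = -0.14180, g' = -0.6774 → V/F = 0.2907
  V/F = 0.2907: g = -0.00494, g' = -0.6584 → V/F = 0.2831
  V/F = 0.2831: g = 0.00001, g' = -0.6609 → V/F = 0.2832
Converged at V/F = 0.2832.
Compositions from xᵢ = zᵢ/(1+V/F(Kᵢ−1)), yᵢ = Kᵢxᵢ:
  1: x = 0.1481, y = 0.4279
  2: x = 0.3147, y = 0.3934
  3: x = 0.2571, y = 0.1003
  4: x = 0.2801, y = 0.0784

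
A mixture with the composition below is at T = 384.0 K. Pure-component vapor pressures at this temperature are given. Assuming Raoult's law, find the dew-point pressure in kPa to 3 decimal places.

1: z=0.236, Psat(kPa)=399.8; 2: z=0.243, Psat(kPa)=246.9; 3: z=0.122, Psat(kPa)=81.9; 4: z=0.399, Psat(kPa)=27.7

Pdew = 57.246 kPa

At the dew point ψ → 1, so Σzᵢ/Kᵢ = 1 with Kᵢ = Pᵢˢᵃᵗ/P ⇒ 1/P = Σzᵢ/Pᵢˢᵃᵗ.
1/P = 0.236/399.8 + 0.243/246.9 + 0.122/81.9 + 0.399/27.7 = 0.017468 ⇒ P = 57.246 kPa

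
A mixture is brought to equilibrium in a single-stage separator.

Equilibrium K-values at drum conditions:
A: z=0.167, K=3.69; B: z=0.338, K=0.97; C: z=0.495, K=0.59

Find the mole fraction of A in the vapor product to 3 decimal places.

y_A = 0.334

Let ψ = V/F and solve Σ zᵢ(Kᵢ−1)/(1+ψ(Kᵢ−1)) = 0.
Check two-phase: ΣzᵢKᵢ = 1.236 > 1 and Σzᵢ/Kᵢ = 1.233 > 1, so g(0) = 0.236 > 0 and g(1) = -0.233 < 0.
Newton–Raphson from ψ = 0.5:
  ψ = 0.500: g = -0.0740, g' = -0.352 → ψ = 0.290
  ψ = 0.290: g = 0.0120, g' = -0.489 → ψ = 0.314
  ψ = 0.314: g = 0.0003, g' = -0.465 → ψ = 0.315
Converged at ψ = 0.315.
Compositions from xᵢ = zᵢ/(1+ψ(Kᵢ−1)), yᵢ = Kᵢxᵢ:
  A: x = 0.090, y = 0.334
  B: x = 0.341, y = 0.331
  C: x = 0.568, y = 0.335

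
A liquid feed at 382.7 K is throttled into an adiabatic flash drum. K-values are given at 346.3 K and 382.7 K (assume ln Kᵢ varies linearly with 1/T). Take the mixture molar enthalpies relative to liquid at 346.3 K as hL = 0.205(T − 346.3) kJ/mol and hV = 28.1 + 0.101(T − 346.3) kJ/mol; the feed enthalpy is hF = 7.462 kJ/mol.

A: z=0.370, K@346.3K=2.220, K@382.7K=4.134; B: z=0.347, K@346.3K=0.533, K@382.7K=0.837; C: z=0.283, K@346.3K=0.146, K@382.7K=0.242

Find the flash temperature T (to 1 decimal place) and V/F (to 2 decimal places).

T = 354.6 K, V/F = 0.21

Adiabatic flash: solve Rachford–Rice at each trial T, then check hF = ψ·hV(T) + (1−ψ)·hL(T).
  T = 346.3 K: K = (2.220, 0.533, 0.146), RR gives ψ = 0.059, H_out = 1.656 kJ/mol
  T = 382.7 K: K = (4.134, 0.837, 0.242), RR gives ψ = 0.546, H_out = 20.729 kJ/mol
  T = 364.5 K: K = (3.077, 0.675, 0.190), RR gives ψ = 0.348, H_out = 12.854 kJ/mol
  T = 355.4 K: K = (2.624, 0.602, 0.167), RR gives ψ = 0.223, H_out = 7.927 kJ/mol
  T = 350.9 K: K = (2.419, 0.567, 0.157), RR gives ψ = 0.149, H_out = 5.051 kJ/mol
  T = 353.1 K: K = (2.518, 0.584, 0.162), RR gives ψ = 0.187, H_out = 6.503 kJ/mol
Linear interpolation between T = 353.1 (H_out = 6.503) and T = 355.4 (H_out = 7.927) on hF = 7.462 gives T ≈ 354.6 K, at which ψ = 0.21.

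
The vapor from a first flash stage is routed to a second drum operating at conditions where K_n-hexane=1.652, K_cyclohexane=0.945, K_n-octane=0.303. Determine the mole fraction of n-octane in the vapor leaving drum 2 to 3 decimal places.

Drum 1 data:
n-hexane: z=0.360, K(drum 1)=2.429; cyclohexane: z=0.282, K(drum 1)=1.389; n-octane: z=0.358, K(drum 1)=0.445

y_n-octane (drum 2) = 0.097

Drum 1:
Iterate (Newton) starting at ψ₁ = 0.31:
  ψ₁ = 0.310: g = 0.2144, g' = -0.548 → ψ₁ = 0.701
  ψ₁ = 0.701: g = 0.0178, g' = -0.505 → ψ₁ = 0.737
  ψ₁ = 0.737: g = -0.0002, g' = -0.516 → ψ₁ = 0.736
Converged at ψ₁ = 0.736.
Drum-1 compositions:
  n-hexane: x = 0.175, y = 0.426
  cyclohexane: x = 0.219, y = 0.304
  n-octane: x = 0.605, y = 0.269
Drum-2 feed = drum-1 vapor: z₂ = (0.4261, 0.3045, 0.2694).
Drum 2:
Let ψ₂ = V/F and solve Σ zᵢ(Kᵢ−1)/(1+ψ₂(Kᵢ−1)) = 0.
Check two-phase: ΣzᵢKᵢ = 1.073 > 1 and Σzᵢ/Kᵢ = 1.469 > 1, so g(0) = 0.073 > 0 and g(1) = -0.469 < 0.
Newton iteration, ψ₂⁰ = 0.57:
  ψ₂ = 0.570: g = -0.1263, g' = -0.458 → ψ₂ = 0.294
  ψ₂ = 0.294: g = -0.0200, g' = -0.336 → ψ₂ = 0.234
  ψ₂ = 0.234: g = -0.0004, g' = -0.324 → ψ₂ = 0.233
Converged at ψ₂ = 0.233.
  n-hexane: x = 0.370, y = 0.611
  cyclohexane: x = 0.308, y = 0.291
  n-octane: x = 0.322, y = 0.097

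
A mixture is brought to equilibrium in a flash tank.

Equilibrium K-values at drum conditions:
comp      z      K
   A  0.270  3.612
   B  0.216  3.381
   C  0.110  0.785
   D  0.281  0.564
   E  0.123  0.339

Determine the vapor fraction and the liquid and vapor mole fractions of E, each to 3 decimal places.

ψ = 0.822, x_E = 0.270, y_E = 0.091

Material balance + equilibrium reduce to Σ zᵢ(Kᵢ−1)/(1+ψ(Kᵢ−1)) = 0.
g(0) = ΣzᵢKᵢ − 1 = 0.992 and g(1) = 1 − Σzᵢ/Kᵢ = -0.140, so a root lies in (0, 1).
Newton iteration, ψ⁰ = 0.6:
  ψ = 0.600: g = 0.1587, g' = -0.739 → ψ = 0.815
  ψ = 0.815: g = 0.0056, g' = -0.718 → ψ = 0.822
Converged at ψ = 0.822.
Compositions from xᵢ = zᵢ/(1+ψ(Kᵢ−1)), yᵢ = Kᵢxᵢ:
  A: x = 0.086, y = 0.310
  B: x = 0.073, y = 0.247
  C: x = 0.134, y = 0.105
  D: x = 0.438, y = 0.247
  E: x = 0.270, y = 0.091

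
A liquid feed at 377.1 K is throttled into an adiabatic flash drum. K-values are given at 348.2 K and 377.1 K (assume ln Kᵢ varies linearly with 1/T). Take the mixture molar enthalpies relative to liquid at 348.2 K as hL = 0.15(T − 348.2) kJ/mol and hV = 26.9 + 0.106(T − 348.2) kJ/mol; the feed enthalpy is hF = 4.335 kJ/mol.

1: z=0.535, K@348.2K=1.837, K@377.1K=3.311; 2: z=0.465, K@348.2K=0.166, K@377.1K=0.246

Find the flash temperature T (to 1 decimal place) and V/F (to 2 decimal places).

T = 350.6 K, V/F = 0.15

Adiabatic flash: solve Rachford–Rice at each trial T, then check hF = ψ·hV(T) + (1−ψ)·hL(T).
  T = 348.2 K: K = (1.837, 0.166), RR gives ψ = 0.086, H_out = 2.312 kJ/mol
  T = 377.1 K: K = (3.311, 0.246), RR gives ψ = 0.508, H_out = 17.363 kJ/mol
  T = 362.6 K: K = (2.493, 0.204), RR gives ψ = 0.360, H_out = 11.622 kJ/mol
  T = 355.4 K: K = (2.147, 0.184), RR gives ψ = 0.250, H_out = 7.732 kJ/mol
  T = 351.8 K: K = (1.987, 0.175), RR gives ψ = 0.177, H_out = 5.286 kJ/mol
  T = 350.0 K: K = (1.911, 0.170), RR gives ψ = 0.135, H_out = 3.878 kJ/mol
Linear interpolation between T = 350.0 (H_out = 3.878) and T = 351.8 (H_out = 5.286) on hF = 4.335 gives T ≈ 350.6 K, at which ψ = 0.15.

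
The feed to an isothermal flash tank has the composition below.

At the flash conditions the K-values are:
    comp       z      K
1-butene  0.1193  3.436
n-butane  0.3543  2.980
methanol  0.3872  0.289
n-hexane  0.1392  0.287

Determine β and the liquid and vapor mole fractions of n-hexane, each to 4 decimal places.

β = 0.4133, x_n-hexane = 0.1974, y_n-hexane = 0.0566

Iterate (Newton) starting at β = 0.5:
  β = 0.5000: g = -0.09784, g' = -1.1368 → β = 0.4139
  β = 0.4139: g = -0.00068, g' = -1.1305 → β = 0.4133
Converged at β = 0.4133.
Compositions from xᵢ = zᵢ/(1+β(Kᵢ−1)), yᵢ = Kᵢxᵢ:
  1-butene: x = 0.0594, y = 0.2043
  n-butane: x = 0.1948, y = 0.5806
  methanol: x = 0.5483, y = 0.1585
  n-hexane: x = 0.1974, y = 0.0566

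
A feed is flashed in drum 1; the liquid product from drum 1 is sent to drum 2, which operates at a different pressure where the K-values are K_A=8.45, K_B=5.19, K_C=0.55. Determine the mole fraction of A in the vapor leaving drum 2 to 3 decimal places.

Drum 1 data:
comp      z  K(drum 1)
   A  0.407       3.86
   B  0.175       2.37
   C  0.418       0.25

Drum 1:
Material balance + equilibrium reduce to Σ zᵢ(Kᵢ−1)/(1+ψ₁(Kᵢ−1)) = 0.
Feasibility: ΣzᵢKᵢ = 2.090, Σzᵢ/Kᵢ = 1.851 — both > 1, two phases present.
Newton iteration, ψ₁⁰ = 0.5:
  ψ₁ = 0.500: g = 0.1197, g' = -1.281 → ψ₁ = 0.593
Converged at ψ₁ = 0.593.
Drum-1 compositions:
  A: x = 0.151, y = 0.583
  B: x = 0.097, y = 0.229
  C: x = 0.752, y = 0.188
Drum-2 feed = drum-1 liquid: z₂ = (0.1510, 0.0966, 0.7524).
Drum 2:
Iterate (Newton) starting at ψ₂ = 0.5:
  ψ₂ = 0.500: g = -0.0680, g' = -0.806 → ψ₂ = 0.416
  ψ₂ = 0.416: g = 0.0058, g' = -0.956 → ψ₂ = 0.422
Converged at ψ₂ = 0.422.
  A: x = 0.036, y = 0.308
  B: x = 0.035, y = 0.181
  C: x = 0.929, y = 0.511

y_A (drum 2) = 0.308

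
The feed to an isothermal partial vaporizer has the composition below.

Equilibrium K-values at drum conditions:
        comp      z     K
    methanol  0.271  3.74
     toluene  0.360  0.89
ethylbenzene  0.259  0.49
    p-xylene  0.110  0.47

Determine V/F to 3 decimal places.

Rachford–Rice: g(V/F) = Σ zᵢ(Kᵢ−1)/(1+V/F(Kᵢ−1)) = 0.
Check two-phase: ΣzᵢKᵢ = 1.513 > 1 and Σzᵢ/Kᵢ = 1.240 > 1, so g(0) = 0.513 > 0 and g(1) = -0.240 < 0.
Newton iteration, V/F⁰ = 0.56:
  V/F = 0.560: g = -0.0170, g' = -0.516 → V/F = 0.527
Converged at V/F = 0.527.

V/F = 0.527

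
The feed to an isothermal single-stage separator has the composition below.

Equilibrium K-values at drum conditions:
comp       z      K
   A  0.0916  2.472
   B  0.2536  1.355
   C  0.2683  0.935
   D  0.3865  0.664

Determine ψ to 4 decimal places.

ψ = 0.3742

Iterate (Newton) starting at ψ = 0.37:
  ψ = 0.3700: g = 0.00070, g' = -0.1663 → ψ = 0.3742
Converged at ψ = 0.3742.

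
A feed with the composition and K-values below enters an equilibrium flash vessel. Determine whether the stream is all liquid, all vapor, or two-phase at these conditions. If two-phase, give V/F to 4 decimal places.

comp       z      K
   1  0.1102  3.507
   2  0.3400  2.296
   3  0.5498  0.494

ΣzᵢKᵢ = 1.4387; Σzᵢ/Kᵢ = 1.2925.
Both exceed 1, so a two-phase solution exists.
Rachford–Rice: g(ψ) = Σ zᵢ(Kᵢ−1)/(1+ψ(Kᵢ−1)) = 0.
Iterate (Newton) starting at ψ = 0.5:
  ψ = 0.5000: g = 0.01755, g' = -0.5989 → ψ = 0.5293
  ψ = 0.5293: g = 0.00012, g' = -0.5914 → ψ = 0.5295
Converged at ψ = 0.5295.

two-phase, V/F = 0.5295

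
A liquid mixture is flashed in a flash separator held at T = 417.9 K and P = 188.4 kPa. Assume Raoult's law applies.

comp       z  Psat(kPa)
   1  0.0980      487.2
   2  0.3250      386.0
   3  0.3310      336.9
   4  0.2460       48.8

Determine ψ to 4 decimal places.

Raoult's law: Kᵢ = Pᵢˢᵃᵗ/P = Pᵢˢᵃᵗ/188.4.
  K_1 = 487.2/188.4 = 2.585987, K_2 = 386.0/188.4 = 2.048832, K_3 = 336.9/188.4 = 1.788217, K_4 = 48.8/188.4 = 0.259023
Iterate (Newton) starting at ψ = 0.5:
  ψ = 0.5000: g = 0.20788, g' = -0.6772 → ψ = 0.8070
  ψ = 0.8070: g = -0.04113, g' = -1.0647 → ψ = 0.7684
  ψ = 0.7684: g = -0.00195, g' = -0.9677 → ψ = 0.7663
Converged at ψ = 0.7663.

ψ = 0.7663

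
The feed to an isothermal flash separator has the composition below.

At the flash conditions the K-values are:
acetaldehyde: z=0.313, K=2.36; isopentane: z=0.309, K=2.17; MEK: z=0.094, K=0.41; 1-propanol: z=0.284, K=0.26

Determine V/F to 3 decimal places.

Newton iteration, V/F⁰ = 0.69:
  V/F = 0.690: g = -0.1033, g' = -1.026 → V/F = 0.589
  V/F = 0.589: g = -0.0074, g' = -0.893 → V/F = 0.581
Converged at V/F = 0.581.

V/F = 0.581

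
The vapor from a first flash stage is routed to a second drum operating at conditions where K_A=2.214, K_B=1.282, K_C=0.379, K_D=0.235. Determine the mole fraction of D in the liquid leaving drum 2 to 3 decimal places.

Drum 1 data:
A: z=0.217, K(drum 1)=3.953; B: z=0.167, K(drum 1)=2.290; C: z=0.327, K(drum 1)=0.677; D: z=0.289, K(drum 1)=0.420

Drum 1:
Material balance + equilibrium reduce to Σ zᵢ(Kᵢ−1)/(1+ψ₁(Kᵢ−1)) = 0.
Feasibility: ΣzᵢKᵢ = 1.583, Σzᵢ/Kᵢ = 1.299 — both > 1, two phases present.
Iterate (Newton) starting at ψ₁ = 0.59:
  ψ₁ = 0.590: g = -0.0293, g' = -0.618 → ψ₁ = 0.543
Converged at ψ₁ = 0.543.
Drum-1 compositions:
  A: x = 0.083, y = 0.329
  B: x = 0.098, y = 0.225
  C: x = 0.397, y = 0.268
  D: x = 0.422, y = 0.177
Drum-2 feed = drum-1 vapor: z₂ = (0.3294, 0.2249, 0.2685, 0.1772).
Drum 2:
Material balance + equilibrium reduce to Σ zᵢ(Kᵢ−1)/(1+ψ₂(Kᵢ−1)) = 0.
Check two-phase: ΣzᵢKᵢ = 1.161 > 1 and Σzᵢ/Kᵢ = 1.787 > 1, so g(0) = 0.161 > 0 and g(1) = -0.787 < 0.
Newton–Raphson from ψ₂ = 0.5:
  ψ₂ = 0.500: g = -0.1569, g' = -0.691 → ψ₂ = 0.273
  ψ₂ = 0.273: g = -0.0129, g' = -0.605 → ψ₂ = 0.252
Converged at ψ₂ = 0.252.
  A: x = 0.252, y = 0.559
  B: x = 0.210, y = 0.269
  C: x = 0.318, y = 0.121
  D: x = 0.219, y = 0.052

x_D (drum 2) = 0.219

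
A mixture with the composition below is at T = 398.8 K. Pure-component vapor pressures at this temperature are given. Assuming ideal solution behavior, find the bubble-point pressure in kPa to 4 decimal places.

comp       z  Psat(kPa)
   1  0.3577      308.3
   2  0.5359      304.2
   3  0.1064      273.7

Pbub = 302.4214 kPa

At the bubble point ψ → 0, so ΣzᵢKᵢ = 1 with Kᵢ = Pᵢˢᵃᵗ/P ⇒ P = ΣzᵢPᵢˢᵃᵗ.
P = 0.3577·308.3 + 0.5359·304.2 + 0.1064·273.7 = 302.4214 kPa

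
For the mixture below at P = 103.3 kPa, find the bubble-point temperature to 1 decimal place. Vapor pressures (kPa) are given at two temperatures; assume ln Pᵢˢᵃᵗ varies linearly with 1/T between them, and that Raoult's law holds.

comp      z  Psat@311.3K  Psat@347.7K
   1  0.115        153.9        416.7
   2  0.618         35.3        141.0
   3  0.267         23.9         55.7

Bubble-point temperature: ΣzᵢPᵢˢᵃᵗ(T) = P. Interpolate ln Pᵢˢᵃᵗ = aᵢ + bᵢ/T.
  T = 311.3 K: ΣzᵢPᵢˢᵃᵗ = 45.90 kPa
  T = 347.7 K: ΣzᵢPᵢˢᵃᵗ = 149.93 kPa
  T = 329.5 K: ΣzᵢPᵢˢᵃᵗ = 85.21 kPa
  T = 338.6 K: ΣzᵢPᵢˢᵃᵗ = 113.74 kPa
  T = 334.1 K: ΣzᵢPᵢˢᵃᵗ = 98.76 kPa
  T = 336.4 K: ΣzᵢPᵢˢᵃᵗ = 106.19 kPa
Interpolating between 334.1 K and 336.4 K gives T ≈ 335.5 K.

T = 335.5 K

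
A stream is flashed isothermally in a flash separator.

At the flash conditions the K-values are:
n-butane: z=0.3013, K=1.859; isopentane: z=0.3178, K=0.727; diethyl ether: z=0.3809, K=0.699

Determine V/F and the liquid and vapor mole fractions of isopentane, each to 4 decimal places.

V/F = 0.2317, x_isopentane = 0.3393, y_isopentane = 0.2466

Rachford–Rice: g(V/F) = Σ zᵢ(Kᵢ−1)/(1+V/F(Kᵢ−1)) = 0.
Feasibility: ΣzᵢKᵢ = 1.0574, Σzᵢ/Kᵢ = 1.1441 — both > 1, two phases present.
Iterate (Newton) starting at V/F = 0.5:
  V/F = 0.5000: g = -0.05438, g' = -0.1884 → V/F = 0.2113
  V/F = 0.2113: g = 0.00454, g' = -0.2253 → V/F = 0.2315
  V/F = 0.2315: g = 0.00004, g' = -0.2215 → V/F = 0.2317
Converged at V/F = 0.2317.
Compositions from xᵢ = zᵢ/(1+V/F(Kᵢ−1)), yᵢ = Kᵢxᵢ:
  n-butane: x = 0.2513, y = 0.4672
  isopentane: x = 0.3393, y = 0.2466
  diethyl ether: x = 0.4095, y = 0.2862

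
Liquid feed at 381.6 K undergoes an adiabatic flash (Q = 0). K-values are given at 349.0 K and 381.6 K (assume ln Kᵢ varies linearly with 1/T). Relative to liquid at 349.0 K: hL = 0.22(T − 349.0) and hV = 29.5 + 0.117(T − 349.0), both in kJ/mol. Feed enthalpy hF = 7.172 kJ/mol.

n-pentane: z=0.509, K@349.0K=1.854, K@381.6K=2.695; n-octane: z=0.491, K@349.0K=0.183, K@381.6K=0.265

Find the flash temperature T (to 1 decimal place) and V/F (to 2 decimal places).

Adiabatic flash: solve Rachford–Rice at each trial T, then check hF = ψ·hV(T) + (1−ψ)·hL(T).
  T = 349.0 K: K = (1.854, 0.183), RR gives ψ = 0.048, H_out = 1.418 kJ/mol
  T = 381.6 K: K = (2.695, 0.265), RR gives ψ = 0.403, H_out = 17.703 kJ/mol
  T = 365.3 K: K = (2.254, 0.222), RR gives ψ = 0.263, H_out = 10.896 kJ/mol
  T = 357.1 K: K = (2.048, 0.202), RR gives ψ = 0.169, H_out = 6.629 kJ/mol
  T = 361.2 K: K = (2.149, 0.212), RR gives ψ = 0.219, H_out = 8.860 kJ/mol
  T = 359.1 K: K = (2.097, 0.207), RR gives ψ = 0.194, H_out = 7.745 kJ/mol
Linear interpolation between T = 357.1 (H_out = 6.629) and T = 359.1 (H_out = 7.745) on hF = 7.172 gives T ≈ 358.1 K, at which ψ = 0.18.

T = 358.1 K, V/F = 0.18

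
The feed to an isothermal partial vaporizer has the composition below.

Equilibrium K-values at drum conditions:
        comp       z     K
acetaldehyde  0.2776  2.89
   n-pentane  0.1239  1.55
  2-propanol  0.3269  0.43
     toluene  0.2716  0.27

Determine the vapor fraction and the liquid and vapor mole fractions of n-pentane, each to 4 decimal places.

Material balance + equilibrium reduce to Σ zᵢ(Kᵢ−1)/(1+ψ(Kᵢ−1)) = 0.
g(0) = ΣzᵢKᵢ − 1 = 0.2082 and g(1) = 1 − Σzᵢ/Kᵢ = -0.9421, so a root lies in (0, 1).
Newton iteration, ψ⁰ = 0.58:
  ψ = 0.5800: g = -0.32026, g' = -0.9196 → ψ = 0.2317
  ψ = 0.2317: g = -0.02802, g' = -0.8597 → ψ = 0.1991
  ψ = 0.1991: g = 0.00043, g' = -0.8872 → ψ = 0.1996
Converged at ψ = 0.1996.
Compositions from xᵢ = zᵢ/(1+ψ(Kᵢ−1)), yᵢ = Kᵢxᵢ:
  acetaldehyde: x = 0.2016, y = 0.5825
  n-pentane: x = 0.1116, y = 0.1730
  2-propanol: x = 0.3689, y = 0.1586
  toluene: x = 0.3179, y = 0.0858

ψ = 0.1996, x_n-pentane = 0.1116, y_n-pentane = 0.1730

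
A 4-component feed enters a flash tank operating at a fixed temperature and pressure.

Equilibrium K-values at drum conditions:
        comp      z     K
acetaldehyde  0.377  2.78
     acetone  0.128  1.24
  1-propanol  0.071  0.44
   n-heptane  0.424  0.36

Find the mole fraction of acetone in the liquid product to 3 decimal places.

x_acetone = 0.117

Newton–Raphson from β = 0.5:
  β = 0.500: g = -0.0718, g' = -0.759 → β = 0.405
Converged at β = 0.405.
Compositions from xᵢ = zᵢ/(1+β(Kᵢ−1)), yᵢ = Kᵢxᵢ:
  acetaldehyde: x = 0.219, y = 0.609
  acetone: x = 0.117, y = 0.145
  1-propanol: x = 0.092, y = 0.040
  n-heptane: x = 0.572, y = 0.206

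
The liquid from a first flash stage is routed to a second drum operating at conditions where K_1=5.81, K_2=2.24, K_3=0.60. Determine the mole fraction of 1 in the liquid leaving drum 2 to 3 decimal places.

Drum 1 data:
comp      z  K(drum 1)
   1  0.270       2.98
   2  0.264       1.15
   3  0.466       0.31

Drum 1:
Rachford–Rice: g(ψ₁) = Σ zᵢ(Kᵢ−1)/(1+ψ₁(Kᵢ−1)) = 0.
g(0) = ΣzᵢKᵢ − 1 = 0.253 and g(1) = 1 − Σzᵢ/Kᵢ = -0.823, so a root lies in (0, 1).
Iterate (Newton) starting at ψ₁ = 0.49:
  ψ₁ = 0.490: g = -0.1776, g' = -0.784 → ψ₁ = 0.264
  ψ₁ = 0.264: g = -0.0037, g' = -0.794 → ψ₁ = 0.259
Converged at ψ₁ = 0.259.
Drum-1 compositions:
  1: x = 0.178, y = 0.532
  2: x = 0.254, y = 0.292
  3: x = 0.567, y = 0.176
Drum-2 feed = drum-1 liquid: z₂ = (0.1785, 0.2541, 0.5674).
Drum 2:
Rachford–Rice: g(ψ₂) = Σ zᵢ(Kᵢ−1)/(1+ψ₂(Kᵢ−1)) = 0.
Feasibility: ΣzᵢKᵢ = 1.947, Σzᵢ/Kᵢ = 1.090 — both > 1, two phases present.
Newton–Raphson from ψ₂ = 0.66:
  ψ₂ = 0.660: g = 0.0706, g' = -0.523 → ψ₂ = 0.795
  ψ₂ = 0.795: g = 0.0039, g' = -0.472 → ψ₂ = 0.803
Converged at ψ₂ = 0.803.
  1: x = 0.037, y = 0.213
  2: x = 0.127, y = 0.285
  3: x = 0.836, y = 0.502

x_1 (drum 2) = 0.037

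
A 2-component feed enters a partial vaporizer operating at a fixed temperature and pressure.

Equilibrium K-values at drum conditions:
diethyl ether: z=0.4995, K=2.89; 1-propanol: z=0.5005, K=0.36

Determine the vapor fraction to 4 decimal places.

ψ = 0.5157

Material balance + equilibrium reduce to Σ zᵢ(Kᵢ−1)/(1+ψ(Kᵢ−1)) = 0.
Feasibility: ΣzᵢKᵢ = 1.6237, Σzᵢ/Kᵢ = 1.5631 — both > 1, two phases present.
Binary case is linear: z₁(K₁−1)(1+ψ(K₂−1)) + z₂(K₂−1)(1+ψ(K₁−1)) = 0
⇒ ψ = [z₁(K₁−1)+z₂(K₂−1)] / [−(K₁−1)(K₂−1)] = 0.62374/1.20960 = 0.5157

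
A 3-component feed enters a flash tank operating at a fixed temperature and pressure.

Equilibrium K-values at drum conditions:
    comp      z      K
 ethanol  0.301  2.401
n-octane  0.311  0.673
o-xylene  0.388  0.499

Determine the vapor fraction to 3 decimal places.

ψ = 0.209

Let ψ = V/F and solve Σ zᵢ(Kᵢ−1)/(1+ψ(Kᵢ−1)) = 0.
g(0) = ΣzᵢKᵢ − 1 = 0.126 and g(1) = 1 − Σzᵢ/Kᵢ = -0.365, so a root lies in (0, 1).
Newton iteration, ψ⁰ = 0.35:
  ψ = 0.350: g = -0.0676, g' = -0.452 → ψ = 0.200
  ψ = 0.200: g = 0.0044, g' = -0.519 → ψ = 0.209
Converged at ψ = 0.209.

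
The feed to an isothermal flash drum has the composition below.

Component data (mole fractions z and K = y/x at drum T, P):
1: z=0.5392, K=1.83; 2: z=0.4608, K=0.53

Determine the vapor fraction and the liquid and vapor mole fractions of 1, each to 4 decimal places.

ψ = 0.5921, x_1 = 0.3615, y_1 = 0.6616

Rachford–Rice: g(ψ) = Σ zᵢ(Kᵢ−1)/(1+ψ(Kᵢ−1)) = 0.
Feasibility: ΣzᵢKᵢ = 1.2310, Σzᵢ/Kᵢ = 1.1641 — both > 1, two phases present.
Binary case is linear: z₁(K₁−1)(1+ψ(K₂−1)) + z₂(K₂−1)(1+ψ(K₁−1)) = 0
⇒ ψ = [z₁(K₁−1)+z₂(K₂−1)] / [−(K₁−1)(K₂−1)] = 0.23096/0.39010 = 0.5921
Compositions from xᵢ = zᵢ/(1+ψ(Kᵢ−1)), yᵢ = Kᵢxᵢ:
  1: x = 0.3615, y = 0.6616
  2: x = 0.6385, y = 0.3384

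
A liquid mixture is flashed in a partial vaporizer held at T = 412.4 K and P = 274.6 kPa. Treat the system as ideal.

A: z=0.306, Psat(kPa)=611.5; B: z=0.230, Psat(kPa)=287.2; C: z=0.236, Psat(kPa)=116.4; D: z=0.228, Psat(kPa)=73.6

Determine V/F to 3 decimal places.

Raoult's law: Kᵢ = Pᵢˢᵃᵗ/P = Pᵢˢᵃᵗ/274.6.
  K_A = 611.5/274.6 = 2.22688, K_B = 287.2/274.6 = 1.04588, K_C = 116.4/274.6 = 0.42389, K_D = 73.6/274.6 = 0.26803
Material balance + equilibrium reduce to Σ zᵢ(Kᵢ−1)/(1+V/F(Kᵢ−1)) = 0.
Feasibility: ΣzᵢKᵢ = 1.083, Σzᵢ/Kᵢ = 1.765 — both > 1, two phases present.
Iterate (Newton) starting at V/F = 0.5:
  V/F = 0.500: g = -0.2112, g' = -0.636 → V/F = 0.168
  V/F = 0.168: g = -0.0190, g' = -0.572 → V/F = 0.135
Converged at V/F = 0.135.

V/F = 0.135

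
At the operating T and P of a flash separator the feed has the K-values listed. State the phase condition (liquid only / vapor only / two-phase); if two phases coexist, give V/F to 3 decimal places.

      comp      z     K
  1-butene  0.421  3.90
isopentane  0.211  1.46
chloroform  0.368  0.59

vapor only

ΣzᵢKᵢ = 2.167; Σzᵢ/Kᵢ = 0.876.
Since Σzᵢ/Kᵢ < 1 the mixture is above its dew point — single vapor phase.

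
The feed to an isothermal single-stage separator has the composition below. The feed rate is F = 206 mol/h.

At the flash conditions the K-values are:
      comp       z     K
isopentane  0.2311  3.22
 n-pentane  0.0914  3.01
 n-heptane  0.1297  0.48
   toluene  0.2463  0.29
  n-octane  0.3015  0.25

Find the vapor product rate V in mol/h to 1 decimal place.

Rachford–Rice: g(β) = Σ zᵢ(Kᵢ−1)/(1+β(Kᵢ−1)) = 0.
Feasibility: ΣzᵢKᵢ = 1.2283, Σzᵢ/Kᵢ = 2.4277 — both > 1, two phases present.
Newton–Raphson from β = 0.39:
  β = 0.3900: g = -0.26809, g' = -1.0747 → β = 0.1405
  β = 0.1405: g = 0.01451, g' = -1.2921 → β = 0.1518
  β = 0.1518: g = 0.00014, g' = -1.2673 → β = 0.1519
Converged at β = 0.1519.
Then V = β·F = 0.1519·206 = 31.3 mol/h and L = F − V = 174.7 mol/h.

V = 31.3 mol/h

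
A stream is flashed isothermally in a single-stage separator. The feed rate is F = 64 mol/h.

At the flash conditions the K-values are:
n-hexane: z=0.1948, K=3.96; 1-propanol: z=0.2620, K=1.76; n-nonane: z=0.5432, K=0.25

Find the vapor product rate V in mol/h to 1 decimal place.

Material balance + equilibrium reduce to Σ zᵢ(Kᵢ−1)/(1+V/F(Kᵢ−1)) = 0.
g(0) = ΣzᵢKᵢ − 1 = 0.3683 and g(1) = 1 − Σzᵢ/Kᵢ = -1.3709, so a root lies in (0, 1).
Iterate (Newton) starting at V/F = 0.46:
  V/F = 0.4600: g = -0.23028, g' = -1.1013 → V/F = 0.2509
  V/F = 0.2509: g = -0.00372, g' = -1.1324 → V/F = 0.2476
Converged at V/F = 0.2476.
Then V = V/F·F = 0.2476·64 = 15.8 mol/h and L = F − V = 48.2 mol/h.

V = 15.8 mol/h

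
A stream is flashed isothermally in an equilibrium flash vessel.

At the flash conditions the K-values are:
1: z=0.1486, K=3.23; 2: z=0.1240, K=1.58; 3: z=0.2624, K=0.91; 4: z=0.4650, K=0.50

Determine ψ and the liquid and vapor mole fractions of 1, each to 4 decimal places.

ψ = 0.2215, x_1 = 0.0995, y_1 = 0.3213

Rachford–Rice: g(ψ) = Σ zᵢ(Kᵢ−1)/(1+ψ(Kᵢ−1)) = 0.
Check two-phase: ΣzᵢKᵢ = 1.1472 > 1 and Σzᵢ/Kᵢ = 1.3428 > 1, so g(0) = 0.1472 > 0 and g(1) = -0.3428 < 0.
Newton iteration, ψ⁰ = 0.42:
  ψ = 0.4200: g = -0.08990, g' = -0.4126 → ψ = 0.2021
  ψ = 0.2021: g = 0.01012, g' = -0.5306 → ψ = 0.2212
  ψ = 0.2212: g = 0.00017, g' = -0.5134 → ψ = 0.2215
Converged at ψ = 0.2215.
Compositions from xᵢ = zᵢ/(1+ψ(Kᵢ−1)), yᵢ = Kᵢxᵢ:
  1: x = 0.0995, y = 0.3213
  2: x = 0.1099, y = 0.1736
  3: x = 0.2677, y = 0.2436
  4: x = 0.5229, y = 0.2615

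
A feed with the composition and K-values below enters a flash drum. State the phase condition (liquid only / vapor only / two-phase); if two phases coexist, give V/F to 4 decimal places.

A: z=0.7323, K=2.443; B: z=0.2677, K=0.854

vapor only

ΣzᵢKᵢ = 2.0176; Σzᵢ/Kᵢ = 0.6132.
Since Σzᵢ/Kᵢ < 1 the mixture is above its dew point — single vapor phase.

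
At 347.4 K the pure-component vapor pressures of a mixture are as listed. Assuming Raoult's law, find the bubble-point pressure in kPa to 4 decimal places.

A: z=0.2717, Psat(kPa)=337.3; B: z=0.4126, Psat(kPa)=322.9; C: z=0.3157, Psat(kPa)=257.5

Pbub = 306.1657 kPa

At the bubble point ψ → 0, so ΣzᵢKᵢ = 1 with Kᵢ = Pᵢˢᵃᵗ/P ⇒ P = ΣzᵢPᵢˢᵃᵗ.
P = 0.2717·337.3 + 0.4126·322.9 + 0.3157·257.5 = 306.1657 kPa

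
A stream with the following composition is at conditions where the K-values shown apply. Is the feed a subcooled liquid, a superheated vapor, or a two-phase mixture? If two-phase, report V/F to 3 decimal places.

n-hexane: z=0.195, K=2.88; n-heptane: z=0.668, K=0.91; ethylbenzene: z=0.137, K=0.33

ΣzᵢKᵢ = 1.215; Σzᵢ/Kᵢ = 1.217.
Both exceed 1, so a two-phase solution exists.
Newton–Raphson from ψ = 0.5:
  ψ = 0.500: g = -0.0120, g' = -0.328 → ψ = 0.463
  ψ = 0.463: g = 0.0001, g' = -0.332 → ψ = 0.464
Converged at ψ = 0.464.

two-phase, V/F = 0.464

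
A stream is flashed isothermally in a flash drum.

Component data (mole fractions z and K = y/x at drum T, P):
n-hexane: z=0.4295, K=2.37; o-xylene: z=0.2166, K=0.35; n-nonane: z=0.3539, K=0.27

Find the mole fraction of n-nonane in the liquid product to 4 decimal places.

x_n-nonane = 0.4134

Iterate (Newton) starting at V/F = 0.5:
  V/F = 0.5000: g = -0.26622, g' = -0.9525 → V/F = 0.2205
  V/F = 0.2205: g = -0.02036, g' = -0.8681 → V/F = 0.1971
  V/F = 0.1971: g = 0.00011, g' = -0.8775 → V/F = 0.1972
Converged at V/F = 0.1972.
Compositions from xᵢ = zᵢ/(1+V/F(Kᵢ−1)), yᵢ = Kᵢxᵢ:
  n-hexane: x = 0.3382, y = 0.8014
  o-xylene: x = 0.2484, y = 0.0870
  n-nonane: x = 0.4134, y = 0.1116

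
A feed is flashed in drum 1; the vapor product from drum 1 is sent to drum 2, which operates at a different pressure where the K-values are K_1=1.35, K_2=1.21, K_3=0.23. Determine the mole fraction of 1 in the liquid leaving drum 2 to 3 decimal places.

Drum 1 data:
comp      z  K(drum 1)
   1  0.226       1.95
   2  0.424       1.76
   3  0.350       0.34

x_1 (drum 2) = 0.258

Drum 1:
Material balance + equilibrium reduce to Σ zᵢ(Kᵢ−1)/(1+ψ₁(Kᵢ−1)) = 0.
g(0) = ΣzᵢKᵢ − 1 = 0.306 and g(1) = 1 − Σzᵢ/Kᵢ = -0.386, so a root lies in (0, 1).
Newton–Raphson from ψ₁ = 0.33:
  ψ₁ = 0.330: g = 0.1258, g' = -0.524 → ψ₁ = 0.570
  ψ₁ = 0.570: g = -0.0062, g' = -0.597 → ψ₁ = 0.560
Converged at ψ₁ = 0.560.
Drum-1 compositions:
  1: x = 0.148, y = 0.288
  2: x = 0.297, y = 0.524
  3: x = 0.555, y = 0.189
Drum-2 feed = drum-1 vapor: z₂ = (0.2877, 0.5236, 0.1887).
Drum 2:
Let ψ₂ = V/F and solve Σ zᵢ(Kᵢ−1)/(1+ψ₂(Kᵢ−1)) = 0.
Check two-phase: ΣzᵢKᵢ = 1.065 > 1 and Σzᵢ/Kᵢ = 1.466 > 1, so g(0) = 0.065 > 0 and g(1) = -0.466 < 0.
Newton iteration, ψ₂⁰ = 0.31:
  ψ₂ = 0.310: g = 0.0032, g' = -0.242 → ψ₂ = 0.323
Converged at ψ₂ = 0.323.
  1: x = 0.258, y = 0.349
  2: x = 0.490, y = 0.593
  3: x = 0.251, y = 0.058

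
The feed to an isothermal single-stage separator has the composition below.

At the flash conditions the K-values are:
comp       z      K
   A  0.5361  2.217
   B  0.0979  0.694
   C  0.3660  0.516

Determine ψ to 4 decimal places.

Let ψ = V/F and solve Σ zᵢ(Kᵢ−1)/(1+ψ(Kᵢ−1)) = 0.
Check two-phase: ΣzᵢKᵢ = 1.4453 > 1 and Σzᵢ/Kᵢ = 1.0922 > 1, so g(0) = 0.4453 > 0 and g(1) = -0.0922 < 0.
Iterate (Newton) starting at ψ = 0.5:
  ψ = 0.5000: g = 0.13655, g' = -0.4689 → ψ = 0.7912
  ψ = 0.7912: g = 0.00577, g' = -0.4472 → ψ = 0.8041
Converged at ψ = 0.8041.

ψ = 0.8041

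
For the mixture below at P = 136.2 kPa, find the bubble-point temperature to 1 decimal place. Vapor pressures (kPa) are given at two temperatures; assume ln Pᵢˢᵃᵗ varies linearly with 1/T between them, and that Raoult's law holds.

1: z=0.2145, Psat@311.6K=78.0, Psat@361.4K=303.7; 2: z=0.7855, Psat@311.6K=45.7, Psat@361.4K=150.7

Bubble-point temperature: ΣzᵢPᵢˢᵃᵗ(T) = P. Interpolate ln Pᵢˢᵃᵗ = aᵢ + bᵢ/T.
  T = 311.6 K: ΣzᵢPᵢˢᵃᵗ = 52.63 kPa
  T = 361.4 K: ΣzᵢPᵢˢᵃᵗ = 183.52 kPa
  T = 336.5 K: ΣzᵢPᵢˢᵃᵗ = 102.85 kPa
  T = 348.9 K: ΣzᵢPᵢˢᵃᵗ = 138.63 kPa
  T = 342.7 K: ΣzᵢPᵢˢᵃᵗ = 119.72 kPa
  T = 345.8 K: ΣzᵢPᵢˢᵃᵗ = 128.91 kPa
  T = 347.4 K: ΣzᵢPᵢˢᵃᵗ = 133.86 kPa
Interpolating between 347.4 K and 348.9 K gives T ≈ 348.1 K.

T = 348.1 K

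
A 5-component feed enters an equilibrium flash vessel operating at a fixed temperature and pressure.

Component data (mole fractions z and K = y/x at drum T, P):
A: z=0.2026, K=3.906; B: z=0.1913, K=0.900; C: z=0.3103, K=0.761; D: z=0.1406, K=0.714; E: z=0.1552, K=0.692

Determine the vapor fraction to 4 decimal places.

ψ = 0.6017

Let ψ = V/F and solve Σ zᵢ(Kᵢ−1)/(1+ψ(Kᵢ−1)) = 0.
Check two-phase: ΣzᵢKᵢ = 1.4075 > 1 and Σzᵢ/Kᵢ = 1.0934 > 1, so g(0) = 0.4075 > 0 and g(1) = -0.0934 < 0.
Newton–Raphson from ψ = 0.31:
  ψ = 0.3100: g = 0.11292, g' = -0.5281 → ψ = 0.5238
  ψ = 0.5238: g = 0.02416, g' = -0.3311 → ψ = 0.5968
  ψ = 0.5968: g = 0.00142, g' = -0.2939 → ψ = 0.6016
  ψ = 0.6016: g = 0.00001, g' = -0.2918 → ψ = 0.6017
Converged at ψ = 0.6017.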